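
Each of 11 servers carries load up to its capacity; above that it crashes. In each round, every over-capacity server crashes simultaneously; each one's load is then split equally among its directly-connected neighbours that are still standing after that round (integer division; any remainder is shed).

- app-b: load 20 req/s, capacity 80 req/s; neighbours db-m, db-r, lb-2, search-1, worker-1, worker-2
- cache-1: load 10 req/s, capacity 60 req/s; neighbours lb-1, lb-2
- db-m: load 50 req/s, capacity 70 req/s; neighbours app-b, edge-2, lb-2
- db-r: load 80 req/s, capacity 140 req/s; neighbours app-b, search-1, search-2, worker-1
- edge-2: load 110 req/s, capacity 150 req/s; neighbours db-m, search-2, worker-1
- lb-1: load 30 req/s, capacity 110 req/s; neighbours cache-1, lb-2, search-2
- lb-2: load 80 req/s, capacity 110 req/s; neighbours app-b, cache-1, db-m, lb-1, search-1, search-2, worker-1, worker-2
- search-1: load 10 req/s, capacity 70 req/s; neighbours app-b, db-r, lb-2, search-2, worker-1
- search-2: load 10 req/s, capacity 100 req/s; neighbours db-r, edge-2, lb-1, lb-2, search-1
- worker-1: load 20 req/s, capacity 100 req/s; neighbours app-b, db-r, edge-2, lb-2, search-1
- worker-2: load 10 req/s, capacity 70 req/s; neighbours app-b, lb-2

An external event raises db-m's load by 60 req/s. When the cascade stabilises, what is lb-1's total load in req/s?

Round 1 — db-m at 110 > 70. db-m crashes.
  db-m sheds 110 req/s to app-b, edge-2, lb-2: 36 each (2 lost).
    app-b: 20+36 = 56 ≤ 80
    edge-2: 110+36 = 146 ≤ 150
    lb-2: 80+36 = 116 > 110
Round 2 — lb-2 crashes.
  lb-2 sheds 116 req/s to app-b, cache-1, lb-1, search-1, search-2, worker-1, worker-2: 16 each (4 lost).
    app-b: 56+16 = 72 ≤ 80
    cache-1: 10+16 = 26 ≤ 60
    lb-1: 30+16 = 46 ≤ 110
    search-1: 10+16 = 26 ≤ 70
    search-2: 10+16 = 26 ≤ 100
    worker-1: 20+16 = 36 ≤ 100
    worker-2: 10+16 = 26 ≤ 70
No further crashes.

46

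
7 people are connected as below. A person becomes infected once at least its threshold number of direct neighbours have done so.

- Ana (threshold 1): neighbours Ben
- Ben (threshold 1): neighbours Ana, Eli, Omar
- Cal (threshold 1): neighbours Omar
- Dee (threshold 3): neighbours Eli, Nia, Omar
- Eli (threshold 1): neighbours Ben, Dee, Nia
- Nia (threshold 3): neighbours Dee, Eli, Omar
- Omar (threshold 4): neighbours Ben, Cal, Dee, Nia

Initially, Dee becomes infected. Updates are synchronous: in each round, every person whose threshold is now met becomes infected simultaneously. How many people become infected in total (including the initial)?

Round 1 — Dee becomes infected (initial).
Round 2 — checking thresholds:
  Eli: 1 of 3 neighbours ≥ 1, becomes infected.
  Nia: 1 of 3 neighbours < 3, below threshold.
  Omar: 1 of 4 neighbours < 4, below threshold.
Round 3 — checking thresholds:
  Ben: 1 of 3 neighbours ≥ 1, becomes infected.
  Nia: 2 of 3 neighbours < 3, below threshold.
  Omar: 1 of 4 neighbours < 4, below threshold.
Round 4 — checking thresholds:
  Ana: 1 of 1 neighbours ≥ 1, becomes infected.
  Nia: 2 of 3 neighbours < 3, below threshold.
  Omar: 2 of 4 neighbours < 4, below threshold.
Round 5 — no new infections; cascade stops.

4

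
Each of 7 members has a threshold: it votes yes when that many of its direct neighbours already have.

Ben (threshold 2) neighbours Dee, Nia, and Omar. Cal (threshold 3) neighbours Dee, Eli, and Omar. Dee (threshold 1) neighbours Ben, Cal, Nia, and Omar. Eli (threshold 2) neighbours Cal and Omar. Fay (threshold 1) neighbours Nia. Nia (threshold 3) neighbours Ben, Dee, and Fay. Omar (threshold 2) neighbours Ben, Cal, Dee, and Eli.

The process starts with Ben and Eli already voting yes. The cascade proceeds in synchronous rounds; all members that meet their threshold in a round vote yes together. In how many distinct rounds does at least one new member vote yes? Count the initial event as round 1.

3

Round 1 — Ben, Eli vote yes (initial).
Round 2 — checking thresholds:
  Cal: 1 of 3 neighbours < 3, holds.
  Dee: 1 of 4 neighbours ≥ 1, votes yes.
  Nia: 1 of 3 neighbours < 3, holds.
  Omar: 2 of 4 neighbours ≥ 2, votes yes.
Round 3 — checking thresholds:
  Cal: 3 of 3 neighbours ≥ 3, votes yes.
  Nia: 2 of 3 neighbours < 3, holds.
Round 4 — no new yes votes; cascade stops.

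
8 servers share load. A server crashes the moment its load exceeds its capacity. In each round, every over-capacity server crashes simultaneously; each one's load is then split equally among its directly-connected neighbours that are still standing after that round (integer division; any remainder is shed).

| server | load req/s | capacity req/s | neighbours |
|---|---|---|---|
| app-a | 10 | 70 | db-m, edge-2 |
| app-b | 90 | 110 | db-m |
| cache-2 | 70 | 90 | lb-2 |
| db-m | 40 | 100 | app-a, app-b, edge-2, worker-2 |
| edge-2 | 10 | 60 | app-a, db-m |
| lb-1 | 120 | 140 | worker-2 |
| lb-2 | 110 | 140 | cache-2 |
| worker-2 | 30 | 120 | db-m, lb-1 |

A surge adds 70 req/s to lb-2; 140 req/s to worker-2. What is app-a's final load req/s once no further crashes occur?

Round 1 — lb-2 at 180 > 140; worker-2 at 170 > 120. lb-2, worker-2 crash.
  lb-2 sheds 180 req/s to cache-2: 180 each.
    cache-2: 70+180 = 250 > 90
  worker-2 sheds 170 req/s to db-m, lb-1: 85 each.
    db-m: 40+85 = 125 > 100
    lb-1: 120+85 = 205 > 140
Round 2 — cache-2, db-m, lb-1 crash.
  cache-2 sheds 250 req/s: no online neighbours, lost.
  db-m sheds 125 req/s to app-a, app-b, edge-2: 41 each (2 lost).
    app-a: 10+41 = 51 ≤ 70
    app-b: 90+41 = 131 > 110
    edge-2: 10+41 = 51 ≤ 60
  lb-1 sheds 205 req/s: no online neighbours, lost.
Round 3 — app-b crashes.
  app-b sheds 131 req/s: no online neighbours, lost.
No further crashes.

51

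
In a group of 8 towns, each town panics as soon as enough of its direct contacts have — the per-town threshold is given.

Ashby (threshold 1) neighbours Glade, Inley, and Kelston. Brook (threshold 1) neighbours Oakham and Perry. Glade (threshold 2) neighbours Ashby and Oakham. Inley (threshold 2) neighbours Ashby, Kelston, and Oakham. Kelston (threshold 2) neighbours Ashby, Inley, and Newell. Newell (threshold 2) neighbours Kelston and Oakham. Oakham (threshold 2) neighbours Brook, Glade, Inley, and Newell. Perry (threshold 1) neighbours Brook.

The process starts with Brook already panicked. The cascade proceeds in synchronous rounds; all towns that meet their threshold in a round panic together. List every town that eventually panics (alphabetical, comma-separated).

Brook, Perry

Round 1 — Brook panics (initial).
Round 2 — checking thresholds:
  Oakham: 1 of 4 neighbours < 2, below threshold.
  Perry: 1 of 1 neighbours ≥ 1, panics.
Round 3 — no new panics; cascade stops.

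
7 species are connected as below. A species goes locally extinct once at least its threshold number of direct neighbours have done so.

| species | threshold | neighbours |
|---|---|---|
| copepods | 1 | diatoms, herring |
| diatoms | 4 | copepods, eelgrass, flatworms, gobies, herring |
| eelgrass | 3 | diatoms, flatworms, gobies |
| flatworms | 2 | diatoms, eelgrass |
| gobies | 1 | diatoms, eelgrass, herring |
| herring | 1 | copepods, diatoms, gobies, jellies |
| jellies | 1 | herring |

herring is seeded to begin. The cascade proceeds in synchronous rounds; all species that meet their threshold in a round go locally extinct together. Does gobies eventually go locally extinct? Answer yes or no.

yes

Round 1 — herring goes locally extinct (initial).
Round 2 — checking thresholds:
  copepods: 1 of 2 neighbours ≥ 1, goes locally extinct.
  diatoms: 1 of 5 neighbours < 4, below threshold.
  gobies: 1 of 3 neighbours ≥ 1, goes locally extinct.
  jellies: 1 of 1 neighbours ≥ 1, goes locally extinct.
Round 3 — no new extinctions; cascade stops.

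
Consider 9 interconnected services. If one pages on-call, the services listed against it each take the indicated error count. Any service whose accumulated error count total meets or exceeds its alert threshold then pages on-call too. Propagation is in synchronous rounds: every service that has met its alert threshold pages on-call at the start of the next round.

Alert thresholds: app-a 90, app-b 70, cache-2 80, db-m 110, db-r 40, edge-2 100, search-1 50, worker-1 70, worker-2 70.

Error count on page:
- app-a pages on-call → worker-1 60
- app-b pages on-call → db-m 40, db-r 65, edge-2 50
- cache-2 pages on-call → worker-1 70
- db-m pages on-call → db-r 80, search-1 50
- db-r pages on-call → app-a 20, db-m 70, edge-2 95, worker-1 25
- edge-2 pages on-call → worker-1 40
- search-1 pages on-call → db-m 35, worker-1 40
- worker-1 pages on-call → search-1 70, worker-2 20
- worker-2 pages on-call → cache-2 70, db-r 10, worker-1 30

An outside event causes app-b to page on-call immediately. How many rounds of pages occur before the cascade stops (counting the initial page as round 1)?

5

Round 1 — app-b pages on-call (initial).
  db-m: +40 → 40 < 110
  db-r: +65 → 65 ≥ 40
  edge-2: +50 → 50 < 100
Round 2 — db-r pages on-call.
  app-a: +20 → 20 < 90
  db-m: +70 → 110 ≥ 110
  edge-2: +95 → 145 ≥ 100
  worker-1: +25 → 25 < 70
Round 3 — db-m, edge-2 page on-call.
  search-1: +50 → 50 ≥ 50
  worker-1: +40 → 65 < 70
Round 4 — search-1 pages on-call.
  worker-1: +40 → 105 ≥ 70
Round 5 — worker-1 pages on-call.
  worker-2: +20 → 20 < 70
No further pages.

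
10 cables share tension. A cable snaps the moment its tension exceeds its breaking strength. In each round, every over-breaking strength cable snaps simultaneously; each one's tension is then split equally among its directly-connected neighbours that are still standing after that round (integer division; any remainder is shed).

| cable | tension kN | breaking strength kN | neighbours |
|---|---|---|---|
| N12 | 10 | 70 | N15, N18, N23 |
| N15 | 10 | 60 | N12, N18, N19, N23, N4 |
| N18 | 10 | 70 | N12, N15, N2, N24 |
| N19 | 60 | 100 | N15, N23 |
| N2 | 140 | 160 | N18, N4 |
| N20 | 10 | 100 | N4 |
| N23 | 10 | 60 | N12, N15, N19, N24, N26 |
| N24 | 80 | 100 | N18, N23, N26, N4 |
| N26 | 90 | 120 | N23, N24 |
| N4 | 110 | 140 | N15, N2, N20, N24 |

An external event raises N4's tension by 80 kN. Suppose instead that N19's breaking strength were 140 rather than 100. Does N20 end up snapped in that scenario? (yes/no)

no

With N19's breaking strength at 140:
Round 1 — N4 at 190 > 140. N4 snaps.
  N4 sheds 190 kN to N15, N2, N20, N24: 47 each (2 lost).
    N15: 10+47 = 57 ≤ 60
    N2: 140+47 = 187 > 160
    N20: 10+47 = 57 ≤ 100
    N24: 80+47 = 127 > 100
Round 2 — N2, N24 snap.
  N2 sheds 187 kN to N18: 187 each.
    N18: 10+187 = 197 > 70
  N24 sheds 127 kN to N18, N23, N26: 42 each (1 lost).
    N18: 197+42 = 239 > 70
    N23: 10+42 = 52 ≤ 60
    N26: 90+42 = 132 > 120
Round 3 — N18, N26 snap.
  N18 sheds 239 kN to N12, N15: 119 each (1 lost).
    N12: 10+119 = 129 > 70
    N15: 57+119 = 176 > 60
  N26 sheds 132 kN to N23: 132 each.
    N23: 52+132 = 184 > 60
Round 4 — N12, N15, N23 snap.
  N12 sheds 129 kN: no online neighbours, lost.
  N15 sheds 176 kN to N19: 176 each.
    N19: 60+176 = 236 > 140
  N23 sheds 184 kN to N19: 184 each.
    N19: 236+184 = 420 > 140
Round 5 — N19 snaps.
  N19 sheds 420 kN: no online neighbours, lost.
No further breaks.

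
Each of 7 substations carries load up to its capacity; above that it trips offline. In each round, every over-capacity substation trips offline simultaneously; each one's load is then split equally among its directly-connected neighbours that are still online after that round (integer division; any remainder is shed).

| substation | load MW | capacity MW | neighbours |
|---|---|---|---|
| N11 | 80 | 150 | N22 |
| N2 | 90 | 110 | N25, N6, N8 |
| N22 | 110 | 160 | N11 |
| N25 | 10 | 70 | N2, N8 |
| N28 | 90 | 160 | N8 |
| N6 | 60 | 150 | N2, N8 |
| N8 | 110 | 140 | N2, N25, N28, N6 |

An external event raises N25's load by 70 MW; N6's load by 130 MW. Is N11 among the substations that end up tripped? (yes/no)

no

Round 1 — N25 at 80 > 70; N6 at 190 > 150. N25, N6 trip offline.
  N25 sheds 80 MW to N2, N8: 40 each.
    N2: 90+40 = 130 > 110
    N8: 110+40 = 150 > 140
  N6 sheds 190 MW to N2, N8: 95 each.
    N2: 130+95 = 225 > 110
    N8: 150+95 = 245 > 140
Round 2 — N2, N8 trip offline.
  N2 sheds 225 MW: no online neighbours, lost.
  N8 sheds 245 MW to N28: 245 each.
    N28: 90+245 = 335 > 160
Round 3 — N28 trips offline.
  N28 sheds 335 MW: no online neighbours, lost.
No further trips.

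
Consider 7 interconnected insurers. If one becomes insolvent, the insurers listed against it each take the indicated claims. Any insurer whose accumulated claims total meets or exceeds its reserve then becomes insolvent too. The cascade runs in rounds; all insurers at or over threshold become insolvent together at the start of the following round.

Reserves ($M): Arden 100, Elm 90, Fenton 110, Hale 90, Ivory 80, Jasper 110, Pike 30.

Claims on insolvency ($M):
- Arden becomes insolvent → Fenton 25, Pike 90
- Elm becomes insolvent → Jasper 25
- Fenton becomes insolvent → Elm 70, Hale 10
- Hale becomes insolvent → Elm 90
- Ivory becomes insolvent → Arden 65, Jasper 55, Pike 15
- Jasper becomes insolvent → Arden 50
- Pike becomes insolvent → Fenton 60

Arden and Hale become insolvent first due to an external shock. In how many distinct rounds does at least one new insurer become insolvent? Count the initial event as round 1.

2

Round 1 — Arden, Hale become insolvent (initial).
  Elm: +90 → 90 ≥ 90
  Fenton: +25 → 25 < 110
  Pike: +90 → 90 ≥ 30
Round 2 — Elm, Pike become insolvent.
  Fenton: +60 → 85 < 110
  Jasper: +25 → 25 < 110
No further insolvencies.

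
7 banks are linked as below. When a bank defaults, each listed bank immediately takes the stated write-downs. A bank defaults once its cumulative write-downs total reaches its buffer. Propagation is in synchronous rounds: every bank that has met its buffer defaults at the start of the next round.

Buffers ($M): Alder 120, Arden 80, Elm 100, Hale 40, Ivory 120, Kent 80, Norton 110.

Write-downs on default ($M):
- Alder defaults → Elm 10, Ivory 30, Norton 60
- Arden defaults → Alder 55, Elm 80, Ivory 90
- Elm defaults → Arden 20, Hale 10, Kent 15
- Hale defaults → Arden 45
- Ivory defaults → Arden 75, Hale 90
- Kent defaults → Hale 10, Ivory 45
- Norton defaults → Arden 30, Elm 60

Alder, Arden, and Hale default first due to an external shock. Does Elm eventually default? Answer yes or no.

no

Round 1 — Alder, Arden, Hale default (initial).
  Elm: +10+80 → 90 < 100
  Ivory: +30+90 → 120 ≥ 120
  Norton: +60 → 60 < 110
Round 2 — Ivory defaults.
No further defaults.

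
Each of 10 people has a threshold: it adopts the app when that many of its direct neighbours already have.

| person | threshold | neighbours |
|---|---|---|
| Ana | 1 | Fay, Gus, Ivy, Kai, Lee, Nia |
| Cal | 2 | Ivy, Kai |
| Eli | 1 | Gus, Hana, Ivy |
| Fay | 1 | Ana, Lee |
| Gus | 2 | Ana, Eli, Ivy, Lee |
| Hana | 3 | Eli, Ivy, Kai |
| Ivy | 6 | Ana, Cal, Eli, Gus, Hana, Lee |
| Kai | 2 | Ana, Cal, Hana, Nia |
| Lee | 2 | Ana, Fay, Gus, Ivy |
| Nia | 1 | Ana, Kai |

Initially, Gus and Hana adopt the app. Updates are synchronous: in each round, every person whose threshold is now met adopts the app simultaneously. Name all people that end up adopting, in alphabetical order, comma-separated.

Round 1 — Gus, Hana adopt the app (initial).
Round 2 — checking thresholds:
  Ana: 1 of 6 neighbours ≥ 1, adopts the app.
  Eli: 2 of 3 neighbours ≥ 1, adopts the app.
  Ivy: 2 of 6 neighbours < 6, below threshold.
  Kai: 1 of 4 neighbours < 2, below threshold.
  Lee: 1 of 4 neighbours < 2, below threshold.
Round 3 — checking thresholds:
  Fay: 1 of 2 neighbours ≥ 1, adopts the app.
  Ivy: 4 of 6 neighbours < 6, below threshold.
  Kai: 2 of 4 neighbours ≥ 2, adopts the app.
  Lee: 2 of 4 neighbours ≥ 2, adopts the app.
  Nia: 1 of 2 neighbours ≥ 1, adopts the app.
Round 4 — no new adoptions; cascade stops.

Ana, Eli, Fay, Gus, Hana, Kai, Lee, Nia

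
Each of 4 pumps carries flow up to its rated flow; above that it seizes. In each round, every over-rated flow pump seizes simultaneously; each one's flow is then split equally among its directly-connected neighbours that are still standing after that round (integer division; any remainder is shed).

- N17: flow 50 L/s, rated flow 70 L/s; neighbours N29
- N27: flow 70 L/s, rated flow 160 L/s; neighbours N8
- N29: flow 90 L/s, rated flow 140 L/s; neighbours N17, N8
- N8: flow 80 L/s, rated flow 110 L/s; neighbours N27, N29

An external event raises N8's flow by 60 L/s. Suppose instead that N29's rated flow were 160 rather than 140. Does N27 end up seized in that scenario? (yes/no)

With N29's rated flow at 160:
Round 1 — N8 at 140 > 110. N8 seizes.
  N8 sheds 140 L/s to N27, N29: 70 each.
    N27: 70+70 = 140 ≤ 160
    N29: 90+70 = 160 ≤ 160
No further seizures.

no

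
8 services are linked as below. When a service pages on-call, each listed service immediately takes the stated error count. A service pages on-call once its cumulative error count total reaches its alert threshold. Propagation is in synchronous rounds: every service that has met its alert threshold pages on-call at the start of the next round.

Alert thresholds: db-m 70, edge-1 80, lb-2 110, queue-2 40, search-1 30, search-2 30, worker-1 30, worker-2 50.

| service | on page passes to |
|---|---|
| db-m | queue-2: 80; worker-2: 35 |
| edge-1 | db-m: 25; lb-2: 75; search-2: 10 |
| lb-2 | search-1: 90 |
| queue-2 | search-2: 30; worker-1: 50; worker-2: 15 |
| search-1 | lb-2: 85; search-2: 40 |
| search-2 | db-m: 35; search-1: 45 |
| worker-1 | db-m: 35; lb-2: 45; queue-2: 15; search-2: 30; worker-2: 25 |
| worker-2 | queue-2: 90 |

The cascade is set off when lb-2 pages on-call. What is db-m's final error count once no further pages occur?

Round 1 — lb-2 pages on-call (initial).
  search-1: +90 → 90 ≥ 30
Round 2 — search-1 pages on-call.
  search-2: +40 → 40 ≥ 30
Round 3 — search-2 pages on-call.
  db-m: +35 → 35 < 70
No further pages.

35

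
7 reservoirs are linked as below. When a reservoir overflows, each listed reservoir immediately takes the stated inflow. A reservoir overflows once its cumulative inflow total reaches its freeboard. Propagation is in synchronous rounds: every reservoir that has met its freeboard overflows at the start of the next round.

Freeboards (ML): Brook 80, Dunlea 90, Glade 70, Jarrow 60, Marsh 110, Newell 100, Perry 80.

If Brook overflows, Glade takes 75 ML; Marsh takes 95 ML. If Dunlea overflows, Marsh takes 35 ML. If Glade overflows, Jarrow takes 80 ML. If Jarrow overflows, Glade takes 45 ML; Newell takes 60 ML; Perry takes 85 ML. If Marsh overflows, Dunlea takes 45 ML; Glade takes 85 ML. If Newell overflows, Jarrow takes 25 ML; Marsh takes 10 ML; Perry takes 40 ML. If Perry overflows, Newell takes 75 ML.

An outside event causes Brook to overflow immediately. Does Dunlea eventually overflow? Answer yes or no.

no

Round 1 — Brook overflows (initial).
  Glade: +75 → 75 ≥ 70
  Marsh: +95 → 95 < 110
Round 2 — Glade overflows.
  Jarrow: +80 → 80 ≥ 60
Round 3 — Jarrow overflows.
  Newell: +60 → 60 < 100
  Perry: +85 → 85 ≥ 80
Round 4 — Perry overflows.
  Newell: +75 → 135 ≥ 100
Round 5 — Newell overflows.
  Marsh: +10 → 105 < 110
No further overflows.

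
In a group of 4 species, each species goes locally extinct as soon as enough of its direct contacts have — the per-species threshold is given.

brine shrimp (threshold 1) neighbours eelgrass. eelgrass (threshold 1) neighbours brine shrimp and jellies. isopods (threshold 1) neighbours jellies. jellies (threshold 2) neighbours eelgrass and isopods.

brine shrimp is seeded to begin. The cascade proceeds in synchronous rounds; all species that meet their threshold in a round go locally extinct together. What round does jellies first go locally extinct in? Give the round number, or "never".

never

Round 1 — brine shrimp goes locally extinct (initial).
Round 2 — checking thresholds:
  eelgrass: 1 of 2 neighbours ≥ 1, goes locally extinct.
Round 3 — no new extinctions; cascade stops.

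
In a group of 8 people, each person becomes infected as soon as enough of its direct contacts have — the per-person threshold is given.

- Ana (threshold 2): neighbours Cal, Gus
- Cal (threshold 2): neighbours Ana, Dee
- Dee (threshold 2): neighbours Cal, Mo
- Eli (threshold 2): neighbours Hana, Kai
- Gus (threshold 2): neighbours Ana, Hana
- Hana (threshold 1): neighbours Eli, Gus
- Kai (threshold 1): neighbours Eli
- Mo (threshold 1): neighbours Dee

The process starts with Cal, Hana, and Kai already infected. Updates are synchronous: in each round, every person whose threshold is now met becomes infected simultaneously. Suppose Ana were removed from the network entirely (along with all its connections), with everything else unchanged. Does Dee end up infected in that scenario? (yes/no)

no

With Ana removed:
Round 1 — Cal, Hana, Kai become infected (initial).
Round 2 — checking thresholds:
  Dee: 1 of 2 neighbours < 2, not yet.
  Eli: 2 of 2 neighbours ≥ 2, becomes infected.
  Gus: 1 of 1 neighbours < 2, not yet.
Round 3 — no new infections; cascade stops.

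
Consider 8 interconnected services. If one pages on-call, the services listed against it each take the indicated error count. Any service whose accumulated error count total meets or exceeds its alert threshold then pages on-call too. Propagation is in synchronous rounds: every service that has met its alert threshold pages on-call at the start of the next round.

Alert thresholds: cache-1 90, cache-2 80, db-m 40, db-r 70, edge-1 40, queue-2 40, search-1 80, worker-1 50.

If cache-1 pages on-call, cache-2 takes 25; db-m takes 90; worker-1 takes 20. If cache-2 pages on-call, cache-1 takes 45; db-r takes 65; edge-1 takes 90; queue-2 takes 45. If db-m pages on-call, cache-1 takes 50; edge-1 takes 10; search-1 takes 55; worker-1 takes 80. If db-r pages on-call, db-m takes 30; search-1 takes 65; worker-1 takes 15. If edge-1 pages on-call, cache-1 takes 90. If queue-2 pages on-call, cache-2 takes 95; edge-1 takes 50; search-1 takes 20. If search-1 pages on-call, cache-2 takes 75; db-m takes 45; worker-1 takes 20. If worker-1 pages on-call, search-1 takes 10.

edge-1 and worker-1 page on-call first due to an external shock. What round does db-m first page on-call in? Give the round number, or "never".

Round 1 — edge-1, worker-1 page on-call (initial).
  cache-1: +90 → 90 ≥ 90
  search-1: +10 → 10 < 80
Round 2 — cache-1 pages on-call.
  cache-2: +25 → 25 < 80
  db-m: +90 → 90 ≥ 40
Round 3 — db-m pages on-call.
  search-1: +55 → 65 < 80
No further pages.

3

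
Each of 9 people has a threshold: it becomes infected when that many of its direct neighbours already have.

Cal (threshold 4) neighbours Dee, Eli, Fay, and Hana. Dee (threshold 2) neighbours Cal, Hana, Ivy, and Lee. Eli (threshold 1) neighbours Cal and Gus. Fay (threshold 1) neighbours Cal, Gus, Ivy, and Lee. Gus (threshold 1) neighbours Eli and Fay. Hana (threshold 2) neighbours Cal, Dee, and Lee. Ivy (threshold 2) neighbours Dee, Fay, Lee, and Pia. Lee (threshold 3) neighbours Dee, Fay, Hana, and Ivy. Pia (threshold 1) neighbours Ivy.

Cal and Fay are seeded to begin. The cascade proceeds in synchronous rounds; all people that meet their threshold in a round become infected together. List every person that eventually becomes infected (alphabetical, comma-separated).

Cal, Eli, Fay, Gus

Round 1 — Cal, Fay become infected (initial).
Round 2 — checking thresholds:
  Dee: 1 of 4 neighbours < 2, holds.
  Eli: 1 of 2 neighbours ≥ 1, becomes infected.
  Gus: 1 of 2 neighbours ≥ 1, becomes infected.
  Hana: 1 of 3 neighbours < 2, holds.
  Ivy: 1 of 4 neighbours < 2, holds.
  Lee: 1 of 4 neighbours < 3, holds.
Round 3 — no new infections; cascade stops.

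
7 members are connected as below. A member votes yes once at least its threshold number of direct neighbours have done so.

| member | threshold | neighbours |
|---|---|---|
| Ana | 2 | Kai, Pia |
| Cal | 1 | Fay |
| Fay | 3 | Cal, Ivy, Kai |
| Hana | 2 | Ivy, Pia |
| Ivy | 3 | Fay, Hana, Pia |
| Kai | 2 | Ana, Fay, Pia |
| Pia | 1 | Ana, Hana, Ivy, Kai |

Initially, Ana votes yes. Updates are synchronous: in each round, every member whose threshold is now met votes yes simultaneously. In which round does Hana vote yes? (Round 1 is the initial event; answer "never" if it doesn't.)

Round 1 — Ana votes yes (initial).
Round 2 — checking thresholds:
  Kai: 1 of 3 neighbours < 2, holds.
  Pia: 1 of 4 neighbours ≥ 1, votes yes.
Round 3 — checking thresholds:
  Hana: 1 of 2 neighbours < 2, holds.
  Ivy: 1 of 3 neighbours < 3, holds.
  Kai: 2 of 3 neighbours ≥ 2, votes yes.
Round 4 — no new yes votes; cascade stops.

never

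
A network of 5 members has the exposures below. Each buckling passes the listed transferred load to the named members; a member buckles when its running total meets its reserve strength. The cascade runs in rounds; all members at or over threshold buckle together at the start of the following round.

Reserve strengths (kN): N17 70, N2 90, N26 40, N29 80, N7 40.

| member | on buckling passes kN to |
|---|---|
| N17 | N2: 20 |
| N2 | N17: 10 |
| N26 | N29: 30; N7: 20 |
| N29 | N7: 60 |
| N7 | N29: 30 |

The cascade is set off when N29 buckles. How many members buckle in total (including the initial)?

Round 1 — N29 buckles (initial).
  N7: +60 → 60 ≥ 40
Round 2 — N7 buckles.
No further bucklings.

2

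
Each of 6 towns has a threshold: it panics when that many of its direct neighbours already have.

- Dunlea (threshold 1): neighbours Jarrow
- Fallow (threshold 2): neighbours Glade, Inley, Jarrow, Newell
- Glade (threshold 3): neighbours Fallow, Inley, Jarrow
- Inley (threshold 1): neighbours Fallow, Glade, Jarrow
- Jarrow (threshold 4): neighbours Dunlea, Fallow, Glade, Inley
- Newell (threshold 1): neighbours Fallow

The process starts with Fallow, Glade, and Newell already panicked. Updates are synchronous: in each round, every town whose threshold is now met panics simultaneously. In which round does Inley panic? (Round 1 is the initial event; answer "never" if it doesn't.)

2

Round 1 — Fallow, Glade, Newell panic (initial).
Round 2 — checking thresholds:
  Inley: 2 of 3 neighbours ≥ 1, panics.
  Jarrow: 2 of 4 neighbours < 4, holds.
Round 3 — no new panics; cascade stops.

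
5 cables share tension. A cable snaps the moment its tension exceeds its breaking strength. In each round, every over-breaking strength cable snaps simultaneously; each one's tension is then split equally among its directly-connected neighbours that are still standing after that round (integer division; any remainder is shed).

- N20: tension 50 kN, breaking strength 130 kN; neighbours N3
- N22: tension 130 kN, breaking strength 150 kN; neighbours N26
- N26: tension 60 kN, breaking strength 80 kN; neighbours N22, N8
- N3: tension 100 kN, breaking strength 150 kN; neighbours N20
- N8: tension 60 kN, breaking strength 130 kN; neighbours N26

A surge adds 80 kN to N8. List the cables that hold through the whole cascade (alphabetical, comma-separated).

Round 1 — N8 at 140 > 130. N8 snaps.
  N8 sheds 140 kN to N26: 140 each.
    N26: 60+140 = 200 > 80
Round 2 — N26 snaps.
  N26 sheds 200 kN to N22: 200 each.
    N22: 130+200 = 330 > 150
Round 3 — N22 snaps.
  N22 sheds 330 kN: no online neighbours, lost.
No further breaks.

N20, N3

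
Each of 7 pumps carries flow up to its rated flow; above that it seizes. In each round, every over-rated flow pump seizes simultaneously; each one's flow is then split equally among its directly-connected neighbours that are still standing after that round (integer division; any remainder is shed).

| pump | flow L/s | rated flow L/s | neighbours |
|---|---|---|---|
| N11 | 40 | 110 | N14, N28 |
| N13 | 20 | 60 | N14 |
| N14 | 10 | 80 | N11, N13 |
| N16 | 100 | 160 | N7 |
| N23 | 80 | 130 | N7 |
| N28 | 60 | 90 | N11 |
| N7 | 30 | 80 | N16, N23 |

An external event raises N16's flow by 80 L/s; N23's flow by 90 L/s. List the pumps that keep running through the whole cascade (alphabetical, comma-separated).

Round 1 — N16 at 180 > 160; N23 at 170 > 130. N16, N23 seize.
  N16 sheds 180 L/s to N7: 180 each.
    N7: 30+180 = 210 > 80
  N23 sheds 170 L/s to N7: 170 each.
    N7: 210+170 = 380 > 80
Round 2 — N7 seizes.
  N7 sheds 380 L/s: no online neighbours, lost.
No further seizures.

N11, N13, N14, N28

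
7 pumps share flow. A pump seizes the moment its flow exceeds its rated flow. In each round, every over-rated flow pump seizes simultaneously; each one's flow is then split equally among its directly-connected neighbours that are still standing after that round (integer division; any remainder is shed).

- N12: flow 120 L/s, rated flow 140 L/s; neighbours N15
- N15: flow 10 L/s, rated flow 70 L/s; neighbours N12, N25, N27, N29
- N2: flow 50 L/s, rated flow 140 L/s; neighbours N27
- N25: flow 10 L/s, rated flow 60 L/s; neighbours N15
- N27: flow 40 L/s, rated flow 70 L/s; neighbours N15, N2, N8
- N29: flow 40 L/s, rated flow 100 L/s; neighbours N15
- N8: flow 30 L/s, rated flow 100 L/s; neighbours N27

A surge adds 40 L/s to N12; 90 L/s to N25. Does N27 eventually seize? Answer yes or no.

yes

Round 1 — N12 at 160 > 140; N25 at 100 > 60. N12, N25 seize.
  N12 sheds 160 L/s to N15: 160 each.
    N15: 10+160 = 170 > 70
  N25 sheds 100 L/s to N15: 100 each.
    N15: 170+100 = 270 > 70
Round 2 — N15 seizes.
  N15 sheds 270 L/s to N27, N29: 135 each.
    N27: 40+135 = 175 > 70
    N29: 40+135 = 175 > 100
Round 3 — N27, N29 seize.
  N27 sheds 175 L/s to N2, N8: 87 each (1 lost).
    N2: 50+87 = 137 ≤ 140
    N8: 30+87 = 117 > 100
  N29 sheds 175 L/s: no online neighbours, lost.
Round 4 — N8 seizes.
  N8 sheds 117 L/s: no online neighbours, lost.
No further seizures.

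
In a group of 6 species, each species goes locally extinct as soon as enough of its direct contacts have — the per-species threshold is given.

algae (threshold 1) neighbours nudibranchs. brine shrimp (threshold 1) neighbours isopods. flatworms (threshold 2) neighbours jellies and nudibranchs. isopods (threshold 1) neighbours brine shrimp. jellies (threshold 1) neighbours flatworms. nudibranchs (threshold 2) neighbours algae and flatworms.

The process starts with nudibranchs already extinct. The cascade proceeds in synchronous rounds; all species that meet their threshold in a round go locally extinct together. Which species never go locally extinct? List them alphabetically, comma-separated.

brine shrimp, flatworms, isopods, jellies

Round 1 — nudibranchs goes locally extinct (initial).
Round 2 — checking thresholds:
  algae: 1 of 1 neighbours ≥ 1, goes locally extinct.
  flatworms: 1 of 2 neighbours < 2, holds.
Round 3 — no new extinctions; cascade stops.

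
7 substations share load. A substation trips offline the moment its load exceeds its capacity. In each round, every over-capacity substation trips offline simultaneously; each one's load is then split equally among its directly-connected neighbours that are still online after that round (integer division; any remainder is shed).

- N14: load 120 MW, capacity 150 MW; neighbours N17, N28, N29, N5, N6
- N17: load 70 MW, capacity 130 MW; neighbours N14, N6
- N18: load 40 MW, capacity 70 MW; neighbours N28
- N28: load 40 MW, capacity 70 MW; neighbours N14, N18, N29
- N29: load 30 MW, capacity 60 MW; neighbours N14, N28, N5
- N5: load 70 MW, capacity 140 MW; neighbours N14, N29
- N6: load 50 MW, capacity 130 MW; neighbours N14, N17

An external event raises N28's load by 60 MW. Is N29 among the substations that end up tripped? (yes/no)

Round 1 — N28 at 100 > 70. N28 trips offline.
  N28 sheds 100 MW to N14, N18, N29: 33 each (1 lost).
    N14: 120+33 = 153 > 150
    N18: 40+33 = 73 > 70
    N29: 30+33 = 63 > 60
Round 2 — N14, N18, N29 trip offline.
  N14 sheds 153 MW to N17, N5, N6: 51 each.
    N17: 70+51 = 121 ≤ 130
    N5: 70+51 = 121 ≤ 140
    N6: 50+51 = 101 ≤ 130
  N18 sheds 73 MW: no online neighbours, lost.
  N29 sheds 63 MW to N5: 63 each.
    N5: 121+63 = 184 > 140
Round 3 — N5 trips offline.
  N5 sheds 184 MW: no online neighbours, lost.
No further trips.

yes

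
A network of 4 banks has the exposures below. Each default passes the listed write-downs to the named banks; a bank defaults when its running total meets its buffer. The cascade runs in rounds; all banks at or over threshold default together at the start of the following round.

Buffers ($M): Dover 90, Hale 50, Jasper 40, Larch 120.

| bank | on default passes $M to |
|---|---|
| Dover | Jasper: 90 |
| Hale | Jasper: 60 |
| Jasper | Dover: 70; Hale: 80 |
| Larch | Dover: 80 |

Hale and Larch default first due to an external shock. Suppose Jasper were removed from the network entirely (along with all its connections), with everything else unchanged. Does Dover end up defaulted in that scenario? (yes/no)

With Jasper removed:
Round 1 — Hale, Larch default (initial).
  Dover: +80 → 80 < 90
No further defaults.

no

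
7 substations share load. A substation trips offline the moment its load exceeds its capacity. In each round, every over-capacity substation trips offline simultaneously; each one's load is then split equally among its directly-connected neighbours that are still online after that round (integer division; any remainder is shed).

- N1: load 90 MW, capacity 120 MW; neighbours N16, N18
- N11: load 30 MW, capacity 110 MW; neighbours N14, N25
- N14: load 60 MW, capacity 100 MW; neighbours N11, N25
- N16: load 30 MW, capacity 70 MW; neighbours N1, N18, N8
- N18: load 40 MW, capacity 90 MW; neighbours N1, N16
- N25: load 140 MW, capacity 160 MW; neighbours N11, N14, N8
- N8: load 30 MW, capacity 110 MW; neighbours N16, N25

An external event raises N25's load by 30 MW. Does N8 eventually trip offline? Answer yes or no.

no

Round 1 — N25 at 170 > 160. N25 trips offline.
  N25 sheds 170 MW to N11, N14, N8: 56 each (2 lost).
    N11: 30+56 = 86 ≤ 110
    N14: 60+56 = 116 > 100
    N8: 30+56 = 86 ≤ 110
Round 2 — N14 trips offline.
  N14 sheds 116 MW to N11: 116 each.
    N11: 86+116 = 202 > 110
Round 3 — N11 trips offline.
  N11 sheds 202 MW: no online neighbours, lost.
No further trips.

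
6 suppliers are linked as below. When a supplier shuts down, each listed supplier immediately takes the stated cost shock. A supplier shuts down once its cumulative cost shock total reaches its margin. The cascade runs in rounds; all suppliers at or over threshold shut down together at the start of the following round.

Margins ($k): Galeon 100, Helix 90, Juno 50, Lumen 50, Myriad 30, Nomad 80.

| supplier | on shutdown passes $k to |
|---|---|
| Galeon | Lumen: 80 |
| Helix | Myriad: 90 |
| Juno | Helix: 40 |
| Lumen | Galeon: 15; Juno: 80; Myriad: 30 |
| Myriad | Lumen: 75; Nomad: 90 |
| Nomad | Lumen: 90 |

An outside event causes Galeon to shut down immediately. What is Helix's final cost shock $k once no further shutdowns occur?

40

Round 1 — Galeon shuts down (initial).
  Lumen: +80 → 80 ≥ 50
Round 2 — Lumen shuts down.
  Juno: +80 → 80 ≥ 50
  Myriad: +30 → 30 ≥ 30
Round 3 — Juno, Myriad shut down.
  Helix: +40 → 40 < 90
  Nomad: +90 → 90 ≥ 80
Round 4 — Nomad shuts down.
No further shutdowns.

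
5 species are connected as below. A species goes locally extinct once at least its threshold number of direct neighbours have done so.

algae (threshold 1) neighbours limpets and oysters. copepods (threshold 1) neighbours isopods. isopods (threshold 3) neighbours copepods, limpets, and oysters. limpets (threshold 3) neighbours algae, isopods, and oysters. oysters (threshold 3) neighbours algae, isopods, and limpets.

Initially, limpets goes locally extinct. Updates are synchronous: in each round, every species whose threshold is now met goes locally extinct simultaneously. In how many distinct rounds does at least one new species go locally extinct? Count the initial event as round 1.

Round 1 — limpets goes locally extinct (initial).
Round 2 — checking thresholds:
  algae: 1 of 2 neighbours ≥ 1, goes locally extinct.
  isopods: 1 of 3 neighbours < 3, holds.
  oysters: 1 of 3 neighbours < 3, holds.
Round 3 — no new extinctions; cascade stops.

2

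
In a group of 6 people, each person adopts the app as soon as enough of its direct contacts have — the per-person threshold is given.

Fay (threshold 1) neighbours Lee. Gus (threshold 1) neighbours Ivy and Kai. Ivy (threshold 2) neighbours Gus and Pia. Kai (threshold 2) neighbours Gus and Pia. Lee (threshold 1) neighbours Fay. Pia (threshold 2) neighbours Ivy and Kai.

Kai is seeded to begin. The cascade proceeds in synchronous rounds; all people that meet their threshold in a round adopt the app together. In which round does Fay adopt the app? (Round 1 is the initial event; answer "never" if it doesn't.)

Round 1 — Kai adopts the app (initial).
Round 2 — checking thresholds:
  Gus: 1 of 2 neighbours ≥ 1, adopts the app.
  Pia: 1 of 2 neighbours < 2, below threshold.
Round 3 — no new adoptions; cascade stops.

never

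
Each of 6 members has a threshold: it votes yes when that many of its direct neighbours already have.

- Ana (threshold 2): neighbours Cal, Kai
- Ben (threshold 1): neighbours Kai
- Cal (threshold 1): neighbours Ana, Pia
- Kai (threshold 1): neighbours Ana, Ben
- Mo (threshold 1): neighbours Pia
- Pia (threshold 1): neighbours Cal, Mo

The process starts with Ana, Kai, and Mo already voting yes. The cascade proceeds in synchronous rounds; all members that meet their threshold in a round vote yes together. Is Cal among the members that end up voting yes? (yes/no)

Round 1 — Ana, Kai, Mo vote yes (initial).
Round 2 — checking thresholds:
  Ben: 1 of 1 neighbours ≥ 1, votes yes.
  Cal: 1 of 2 neighbours ≥ 1, votes yes.
  Pia: 1 of 2 neighbours ≥ 1, votes yes.
Round 3 — no new yes votes; cascade stops.

yes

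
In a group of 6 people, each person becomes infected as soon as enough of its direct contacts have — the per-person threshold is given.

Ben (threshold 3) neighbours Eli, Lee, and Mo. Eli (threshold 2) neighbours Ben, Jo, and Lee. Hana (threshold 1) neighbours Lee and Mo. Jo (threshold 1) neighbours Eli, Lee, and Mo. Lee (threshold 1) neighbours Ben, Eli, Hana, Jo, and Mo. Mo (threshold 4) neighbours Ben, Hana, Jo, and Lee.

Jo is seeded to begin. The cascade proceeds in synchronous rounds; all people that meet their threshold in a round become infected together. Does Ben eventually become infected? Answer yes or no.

no

Round 1 — Jo becomes infected (initial).
Round 2 — checking thresholds:
  Eli: 1 of 3 neighbours < 2, below threshold.
  Lee: 1 of 5 neighbours ≥ 1, becomes infected.
  Mo: 1 of 4 neighbours < 4, below threshold.
Round 3 — checking thresholds:
  Ben: 1 of 3 neighbours < 3, below threshold.
  Eli: 2 of 3 neighbours ≥ 2, becomes infected.
  Hana: 1 of 2 neighbours ≥ 1, becomes infected.
  Mo: 2 of 4 neighbours < 4, below threshold.
Round 4 — no new infections; cascade stops.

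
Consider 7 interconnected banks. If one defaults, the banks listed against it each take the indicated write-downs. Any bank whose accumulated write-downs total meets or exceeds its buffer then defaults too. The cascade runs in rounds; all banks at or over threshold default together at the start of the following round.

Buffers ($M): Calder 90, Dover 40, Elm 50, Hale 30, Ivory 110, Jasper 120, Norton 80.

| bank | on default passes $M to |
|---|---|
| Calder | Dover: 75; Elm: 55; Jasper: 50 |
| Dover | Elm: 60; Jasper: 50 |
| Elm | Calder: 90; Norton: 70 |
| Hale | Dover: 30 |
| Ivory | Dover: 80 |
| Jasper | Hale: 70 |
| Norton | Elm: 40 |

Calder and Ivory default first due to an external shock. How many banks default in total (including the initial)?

4

Round 1 — Calder, Ivory default (initial).
  Dover: +75+80 → 155 ≥ 40
  Elm: +55 → 55 ≥ 50
  Jasper: +50 → 50 < 120
Round 2 — Dover, Elm default.
  Jasper: +50 → 100 < 120
  Norton: +70 → 70 < 80
No further defaults.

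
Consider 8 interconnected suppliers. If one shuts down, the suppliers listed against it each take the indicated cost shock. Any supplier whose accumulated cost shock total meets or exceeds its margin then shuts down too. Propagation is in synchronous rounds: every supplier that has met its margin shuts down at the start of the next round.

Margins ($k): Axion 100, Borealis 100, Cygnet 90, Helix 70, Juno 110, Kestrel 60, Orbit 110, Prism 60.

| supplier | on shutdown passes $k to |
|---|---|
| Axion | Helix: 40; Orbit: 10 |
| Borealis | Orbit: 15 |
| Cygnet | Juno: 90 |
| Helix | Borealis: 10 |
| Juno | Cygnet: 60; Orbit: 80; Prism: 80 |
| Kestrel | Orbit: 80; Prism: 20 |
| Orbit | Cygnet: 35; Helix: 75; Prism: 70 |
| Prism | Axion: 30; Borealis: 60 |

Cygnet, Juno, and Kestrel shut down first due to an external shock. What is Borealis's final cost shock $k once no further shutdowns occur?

Round 1 — Cygnet, Juno, Kestrel shut down (initial).
  Orbit: +80+80 → 160 ≥ 110
  Prism: +80+20 → 100 ≥ 60
Round 2 — Orbit, Prism shut down.
  Axion: +30 → 30 < 100
  Borealis: +60 → 60 < 100
  Helix: +75 → 75 ≥ 70
Round 3 — Helix shuts down.
  Borealis: +10 → 70 < 100
No further shutdowns.

70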